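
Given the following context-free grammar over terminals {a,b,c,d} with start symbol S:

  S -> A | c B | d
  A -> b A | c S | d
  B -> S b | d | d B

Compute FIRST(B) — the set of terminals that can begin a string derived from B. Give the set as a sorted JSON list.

FIRST sets, iterate to fixpoint:
pass 1:
  A via A→b A: +{b}
  A via A→c S: +{c}
  A via A→d: +{d}
  B via B→d: +{d}
  S via S→A: +{b,c,d}
  S: {b,c,d}  A: {b,c,d}  B: {d}
pass 2:
  B via B→S b: +{b,c}
  S: {b,c,d}  A: {b,c,d}  B: {b,c,d}
pass 3: — fixpoint
  S: {b,c,d}  A: {b,c,d}  B: {b,c,d}

FIRST(B) = ["b", "c", "d"]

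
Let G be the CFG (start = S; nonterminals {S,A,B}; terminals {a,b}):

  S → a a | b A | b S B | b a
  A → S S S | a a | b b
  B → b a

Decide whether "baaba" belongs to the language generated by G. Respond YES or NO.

CNF form of G:
  S -> T0 T0 | T1 A | T1 T0 | T1 X3
  A -> S X2 | T0 T0 | T1 T1
  B -> T1 T0
  T0 -> a
  T1 -> b
  X2 -> S S
  X3 -> S B

Fill CYK table bottom-up:
  T[0,0] 'b' = {T1}  orig:{}
  T[1,1] 'a' = {T0}  orig:{}
  T[2,2] 'a' = {T0}  orig:{}
  T[3,3] 'b' = {T1}  orig:{}
  T[4,4] 'a' = {T0}  orig:{}
  T[0,1] 'ba' = {B,S}
  T[1,2] 'aa' = {A,S}
  T[2,3] 'ab' = ∅
  T[3,4] 'ba' = {B,S}
  T[0,2] 'baa' = {S}
  T[1,3] 'aab' = ∅
  T[2,4] 'aba' = ∅
  T[0,3] 'baab' = ∅
  T[1,4] 'aaba' = {X2,X3}  orig:{}
  T[0,4] 'baaba' = {S,X2,X3}  orig:{S}

S ∈ T[0,4] ⇒ YES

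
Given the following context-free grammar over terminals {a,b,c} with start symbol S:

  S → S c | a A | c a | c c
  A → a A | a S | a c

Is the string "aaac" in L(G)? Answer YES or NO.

Convert to CNF:
  S -> S T1 | T0 A | T1 T0 | T1 T1
  A -> T0 A | T0 S | T0 T1
  T0 -> a
  T1 -> c

Fill CYK table bottom-up:
  cell(0,0) a: {T0}  orig:{}
  cell(1,1) a: {T0}  orig:{}
  cell(2,2) a: {T0}  orig:{}
  cell(3,3) c: {T1}  orig:{}
  cell(0,1) aa: ∅
  cell(1,2) aa: ∅
  cell(2,3) ac: {A}
  cell(0,2) aaa: ∅
  cell(1,3) aac: {A,S}
  cell(0,3) aaac: {A,S}

S ∈ T[0,3] ⇒ YES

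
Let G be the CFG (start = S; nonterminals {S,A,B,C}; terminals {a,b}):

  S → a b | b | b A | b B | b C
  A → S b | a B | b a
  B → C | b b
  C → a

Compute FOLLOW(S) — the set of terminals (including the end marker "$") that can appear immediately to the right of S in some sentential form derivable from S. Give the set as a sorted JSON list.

FIRST iteration:
pass 1:
  A via A→a B: +{a}
  A via A→b a: +{b}
  B via B→b b: +{b}
  C via C→a: +{a}
  S via S→a b: +{a}
  S via S→b: +{b}
  FIRST[S]={a,b}  FIRST[A]={a,b}  FIRST[B]={b}  FIRST[C]={a}
pass 2:
  B via B→C: +{a}
  FIRST[S]={a,b}  FIRST[A]={a,b}  FIRST[B]={a,b}  FIRST[C]={a}
pass 3: (stable)
  FIRST[S]={a,b}  FIRST[A]={a,b}  FIRST[B]={a,b}  FIRST[C]={a}

Compute FOLLOW by fixpoint:
seed FOLLOW(S) with $
[1]
  A→S b: FOLLOW(S) ⊇ FIRST(b) = {b}; new: +{b}
  S→b A: FOLLOW(A) ⊇ FOLLOW(S) ⊇ {$,b}; new: +{$,b}
  S→b B: FOLLOW(B) ⊇ FOLLOW(S) ⊇ {$,b}; new: +{$,b}
  S→b C: FOLLOW(C) ⊇ FOLLOW(S) ⊇ {$,b}; new: +{$,b}
  FOLLOW(S)={$,b}  FOLLOW(A)={$,b}  FOLLOW(B)={$,b}  FOLLOW(C)={$,b}
[2] done
  FOLLOW(S)={$,b}  FOLLOW(A)={$,b}  FOLLOW(B)={$,b}  FOLLOW(C)={$,b}

FOLLOW(S) = ["$", "b"]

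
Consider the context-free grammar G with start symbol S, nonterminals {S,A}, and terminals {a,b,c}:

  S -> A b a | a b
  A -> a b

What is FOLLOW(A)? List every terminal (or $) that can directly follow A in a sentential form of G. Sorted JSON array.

FIRST sets, iterate to fixpoint:
pass 1:
  A via A→a b: +{a}
  S via S→A b a: +{a}
  FIRST(S)={a}  FIRST(A)={a}
pass 2: — fixpoint
  FIRST(S)={a}  FIRST(A)={a}

FOLLOW iteration:
initialize: $ ∈ FOLLOW(S)
[1]
  S→A b a: FOLLOW(A) ⊇ FIRST(b) = {b}; new: +{b}
  S: {$}  A: {b}
[2] (stable)
  S: {$}  A: {b}

FOLLOW(A) = ["b"]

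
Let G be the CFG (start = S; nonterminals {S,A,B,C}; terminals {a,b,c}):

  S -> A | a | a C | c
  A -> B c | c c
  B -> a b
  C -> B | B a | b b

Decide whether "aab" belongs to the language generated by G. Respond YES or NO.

Convert to CNF:
  S -> B T0 | T0 T0 | T1 C | a | c
  A -> B T0 | T0 T0
  B -> T1 T2
  C -> B T1 | T1 T2 | T2 T2
  T0 -> c
  T1 -> a
  T2 -> b

CYK fill:
  [0..0]={S,T1}  "a"  orig:{S}
  [1..1]={S,T1}  "a"  orig:{S}
  [2..2]={T2}  "b"  orig:{}
  [0..1]=∅  "aa"
  [1..2]={B,C}  "ab"
  [0..2]={S}  "aab"

S ∈ T[0,2] ⇒ YES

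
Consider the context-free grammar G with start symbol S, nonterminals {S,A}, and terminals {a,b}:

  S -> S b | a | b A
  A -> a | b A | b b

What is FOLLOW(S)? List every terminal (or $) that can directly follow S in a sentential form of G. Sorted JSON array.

FIRST iteration:
pass 1:
  A via A→a: +{a}
  A via A→b A: +{b}
  S via S→a: +{a}
  S via S→b A: +{b}
  FIRST(S)={a,b}  FIRST(A)={a,b}
pass 2: (stable)
  FIRST(S)={a,b}  FIRST(A)={a,b}

FOLLOW sets:
FOLLOW(S) := {$}
[1]
  S→S b: FOLLOW(S) ⊇ FIRST(b) = {b}; new: +{b}
  S→b A: FOLLOW(A) ⊇ FOLLOW(S) ⊇ {$,b}; new: +{$,b}
  FOLLOW(S)={$,b}  FOLLOW(A)={$,b}
[2] (stable)
  FOLLOW(S)={$,b}  FOLLOW(A)={$,b}

FOLLOW(S) = ["$", "b"]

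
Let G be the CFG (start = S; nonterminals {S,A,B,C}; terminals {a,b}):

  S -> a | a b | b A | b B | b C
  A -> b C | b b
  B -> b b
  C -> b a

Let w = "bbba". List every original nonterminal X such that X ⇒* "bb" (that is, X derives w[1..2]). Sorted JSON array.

Convert to CNF:
  S -> T0 A | T0 B | T0 C | T1 T0 | a
  A -> T0 C | T0 T0
  B -> T0 T0
  C -> T0 T1
  T0 -> b
  T1 -> a

Fill CYK table bottom-up — only the sub-triangle for w[1..2]:
  [1..1]={T0}  "b"  orig:{}
  [2..2]={T0}  "b"  orig:{}
  [1..2]={A,B}  "bb"

Original NTs in T[1,2] deriving "bb": ["A", "B"]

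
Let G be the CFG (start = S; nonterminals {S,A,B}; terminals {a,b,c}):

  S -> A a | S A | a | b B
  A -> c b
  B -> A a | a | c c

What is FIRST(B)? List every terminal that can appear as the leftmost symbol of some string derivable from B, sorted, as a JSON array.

FIRST sets, iterate to fixpoint:
pass 1:
  A via A→c b: +{c}
  B via B→A a: +{c}
  B via B→a: +{a}
  S via S→A a: +{c}
  S via S→a: +{a}
  S via S→b B: +{b}
  FIRST[S]={a,b,c}  FIRST[A]={c}  FIRST[B]={a,c}
pass 2: (no change)
  FIRST[S]={a,b,c}  FIRST[A]={c}  FIRST[B]={a,c}

FIRST(B) = ["a", "c"]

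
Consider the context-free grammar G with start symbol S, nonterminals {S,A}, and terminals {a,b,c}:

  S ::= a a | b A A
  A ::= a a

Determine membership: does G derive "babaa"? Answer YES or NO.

Convert to CNF:
  S -> T0 T0 | T1 X2
  A -> T0 T0
  T0 -> a
  T1 -> b
  X2 -> A A

CYK table (by increasing span):
  cell(0,0) b: {T1}  orig:{}
  cell(1,1) a: {T0}  orig:{}
  cell(2,2) b: {T1}  orig:{}
  cell(3,3) a: {T0}  orig:{}
  cell(4,4) a: {T0}  orig:{}
  cell(0,1) ba: ∅
  cell(1,2) ab: ∅
  cell(2,3) ba: ∅
  cell(3,4) aa: {A,S}
  cell(0,2) bab: ∅
  cell(1,3) aba: ∅
  cell(2,4) baa: ∅
  cell(0,3) baba: ∅
  cell(1,4) abaa: ∅
  cell(0,4) babaa: ∅

S ∉ T[0,4] ⇒ NO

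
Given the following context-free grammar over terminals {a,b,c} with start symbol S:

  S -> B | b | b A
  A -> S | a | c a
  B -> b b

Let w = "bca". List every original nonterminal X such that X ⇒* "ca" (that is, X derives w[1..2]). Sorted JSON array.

CNF form of G:
  S -> T0 A | T0 T0 | b
  A -> T0 A | T0 T0 | T1 T2 | a | b
  B -> T0 T0
  T0 -> b
  T1 -> c
  T2 -> a

Fill CYK table bottom-up — only the sub-triangle for w[1..2]:
  T[1,1] 'c' = {T1}  orig:{}
  T[2,2] 'a' = {A,T2}  orig:{A}
  T[1,2] 'ca' = {A}

Original NTs in T[1,2] deriving "ca": ["A"]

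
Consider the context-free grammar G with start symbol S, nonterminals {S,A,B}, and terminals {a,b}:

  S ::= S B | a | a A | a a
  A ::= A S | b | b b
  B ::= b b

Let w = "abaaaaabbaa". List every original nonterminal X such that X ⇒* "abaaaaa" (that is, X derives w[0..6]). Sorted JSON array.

CNF form of G:
  S -> S B | T1 A | T1 T1 | a
  A -> A S | T0 T0 | b
  B -> T0 T0
  T0 -> b
  T1 -> a

Fill CYK table bottom-up (cells [i..j] with 0 ≤ i ≤ j ≤ 6 only):
  [0..0]={S,T1}  "a"  orig:{S}
  [1..1]={A,T0}  "b"  orig:{A}
  [2..2]={S,T1}  "a"  orig:{S}
  [3..3]={S,T1}  "a"  orig:{S}
  [4..4]={S,T1}  "a"  orig:{S}
  [5..5]={S,T1}  "a"  orig:{S}
  [6..6]={S,T1}  "a"  orig:{S}
  [0..1]={S}  "ab"
  [1..2]={A}  "ba"
  [2..3]={S}  "aa"
  [3..4]={S}  "aa"
  [4..5]={S}  "aa"
  [5..6]={S}  "aa"
  [0..2]={S}  "aba"
  [1..3]={A}  "baa"
  [2..4]=∅  "aaa"
  [3..5]=∅  "aaa"
  [4..6]=∅  "aaa"
  [0..3]={S}  "abaa"
  [1..4]={A}  "baaa"
  [2..5]=∅  "aaaa"
  [3..6]=∅  "aaaa"
  [0..4]={S}  "abaaa"
  [1..5]={A}  "baaaa"
  [2..6]=∅  "aaaaa"
  [0..5]={S}  "abaaaa"
  [1..6]={A}  "baaaaa"
  [0..6]={S}  "abaaaaa"

Original NTs in T[0,6] deriving "abaaaaa": ["S"]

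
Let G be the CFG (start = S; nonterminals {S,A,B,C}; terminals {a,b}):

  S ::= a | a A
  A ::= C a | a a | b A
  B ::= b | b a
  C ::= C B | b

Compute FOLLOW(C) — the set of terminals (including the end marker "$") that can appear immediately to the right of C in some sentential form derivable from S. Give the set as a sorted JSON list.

Compute FIRST by fixpoint:
pass 1:
  A via A→a a: +{a}
  A via A→b A: +{b}
  B via B→b: +{b}
  C via C→b: +{b}
  S via S→a: +{a}
  FIRST[S]={a}  FIRST[A]={a,b}  FIRST[B]={b}  FIRST[C]={b}
pass 2: (no change)
  FIRST[S]={a}  FIRST[A]={a,b}  FIRST[B]={b}  FIRST[C]={b}

FOLLOW sets:
seed FOLLOW(S) with $
pass 1:
  A→C a: FOLLOW(C) ⊇ FIRST(a) = {a}; new: +{a}
  C→C B: FOLLOW(C) ⊇ FIRST(B) = {b}; new: +{b}
  C→C B: FOLLOW(B) ⊇ FOLLOW(C) ⊇ {a,b}; new: +{a,b}
  S→a A: FOLLOW(A) ⊇ FOLLOW(S) ⊇ {$}; new: +{$}
  FOLLOW(S)={$}  FOLLOW(A)={$}  FOLLOW(B)={a,b}  FOLLOW(C)={a,b}
pass 2: done
  FOLLOW(S)={$}  FOLLOW(A)={$}  FOLLOW(B)={a,b}  FOLLOW(C)={a,b}

FOLLOW(C) = ["a", "b"]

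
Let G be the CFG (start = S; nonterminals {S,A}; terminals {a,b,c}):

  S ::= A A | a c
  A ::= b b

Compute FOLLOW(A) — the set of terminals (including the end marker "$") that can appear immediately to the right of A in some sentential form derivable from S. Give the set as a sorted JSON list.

FIRST iteration:
round 1:
  A via A→b b: +{b}
  S via S→A A: +{b}
  S via S→a c: +{a}
  S: {a,b}  A: {b}
round 2: — fixpoint
  S: {a,b}  A: {b}

FOLLOW iteration:
FOLLOW(S) := {$}
round 1:
  S→A A: FOLLOW(A) ⊇ FIRST(A) = {b}; new: +{b}
  S→A A: FOLLOW(A) ⊇ FOLLOW(S) ⊇ {$}; new: +{$}
  FOLLOW(S)={$}  FOLLOW(A)={$,b}
round 2: done
  FOLLOW(S)={$}  FOLLOW(A)={$,b}

FOLLOW(A) = ["$", "b"]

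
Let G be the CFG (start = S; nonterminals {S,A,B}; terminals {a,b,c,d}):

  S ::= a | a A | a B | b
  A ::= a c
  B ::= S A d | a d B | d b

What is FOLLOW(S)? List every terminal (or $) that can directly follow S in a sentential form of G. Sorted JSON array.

Compute FIRST by fixpoint:
iter 1:
  A via A→a c: +{a}
  B via B→a d B: +{a}
  B via B→d b: +{d}
  S via S→a: +{a}
  S via S→b: +{b}
  S: {a,b}  A: {a}  B: {a,d}
iter 2:
  B via B→S A d: +{b}
  S: {a,b}  A: {a}  B: {a,b,d}
iter 3: done
  S: {a,b}  A: {a}  B: {a,b,d}

FOLLOW iteration:
initialize: $ ∈ FOLLOW(S)
iter 1:
  B→S A d: FOLLOW(S) ⊇ FIRST(A) = {a}; new: +{a}
  B→S A d: FOLLOW(A) ⊇ FIRST(d) = {d}; new: +{d}
  S→a A: FOLLOW(A) ⊇ FOLLOW(S) ⊇ {$,a}; new: +{$,a}
  S→a B: FOLLOW(B) ⊇ FOLLOW(S) ⊇ {$,a}; new: +{$,a}
  FOLLOW(S)={$,a}  FOLLOW(A)={$,a,d}  FOLLOW(B)={$,a}
iter 2: (stable)
  FOLLOW(S)={$,a}  FOLLOW(A)={$,a,d}  FOLLOW(B)={$,a}

FOLLOW(S) = ["$", "a"]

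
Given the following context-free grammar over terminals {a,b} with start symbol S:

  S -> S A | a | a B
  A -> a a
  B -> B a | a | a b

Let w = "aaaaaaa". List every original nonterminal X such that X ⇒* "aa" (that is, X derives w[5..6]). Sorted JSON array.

Convert to CNF:
  S -> S A | T0 B | a
  A -> T0 T0
  B -> B T0 | T0 T1 | a
  T0 -> a
  T1 -> b

Fill CYK table bottom-up (cells [i..j] with 5 ≤ i ≤ j ≤ 6 only):
  [5..5]={B,S,T0}  "a"  orig:{B,S}
  [6..6]={B,S,T0}  "a"  orig:{B,S}
  [5..6]={A,B,S}  "aa"

Original NTs in T[5,6] deriving "aa": ["A", "B", "S"]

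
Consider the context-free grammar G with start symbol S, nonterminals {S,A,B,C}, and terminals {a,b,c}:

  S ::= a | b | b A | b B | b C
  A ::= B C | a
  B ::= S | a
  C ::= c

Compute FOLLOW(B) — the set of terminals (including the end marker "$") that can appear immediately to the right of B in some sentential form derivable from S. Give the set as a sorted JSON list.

Compute FIRST by fixpoint:
round 1:
  A via A→a: +{a}
  B via B→a: +{a}
  C via C→c: +{c}
  S via S→a: +{a}
  S via S→b: +{b}
  FIRST(S)={a,b}  FIRST(A)={a}  FIRST(B)={a}  FIRST(C)={c}
round 2:
  B via B→S: +{b}
  FIRST(S)={a,b}  FIRST(A)={a}  FIRST(B)={a,b}  FIRST(C)={c}
round 3:
  A via A→B C: +{b}
  FIRST(S)={a,b}  FIRST(A)={a,b}  FIRST(B)={a,b}  FIRST(C)={c}
round 4: done
  FIRST(S)={a,b}  FIRST(A)={a,b}  FIRST(B)={a,b}  FIRST(C)={c}

Compute FOLLOW by fixpoint:
seed FOLLOW(S) with $
pass 1:
  A→B C: FOLLOW(B) ⊇ FIRST(C) = {c}; new: +{c}
  B→S: FOLLOW(S) ⊇ FOLLOW(B) ⊇ {c}; new: +{c}
  S→b A: FOLLOW(A) ⊇ FOLLOW(S) ⊇ {$,c}; new: +{$,c}
  S→b B: FOLLOW(B) ⊇ FOLLOW(S) ⊇ {$,c}; new: +{$}
  S→b C: FOLLOW(C) ⊇ FOLLOW(S) ⊇ {$,c}; new: +{$,c}
  FOLLOW(S)={$,c}  FOLLOW(A)={$,c}  FOLLOW(B)={$,c}  FOLLOW(C)={$,c}
pass 2: (stable)
  FOLLOW(S)={$,c}  FOLLOW(A)={$,c}  FOLLOW(B)={$,c}  FOLLOW(C)={$,c}

FOLLOW(B) = ["$", "c"]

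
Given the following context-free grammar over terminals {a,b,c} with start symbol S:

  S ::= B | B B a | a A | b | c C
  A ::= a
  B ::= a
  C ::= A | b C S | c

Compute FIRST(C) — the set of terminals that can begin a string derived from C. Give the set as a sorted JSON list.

Compute FIRST by fixpoint:
iter 1:
  A via A→a: +{a}
  B via B→a: +{a}
  C via C→A: +{a}
  C via C→b C S: +{b}
  C via C→c: +{c}
  S via S→B: +{a}
  S via S→b: +{b}
  S via S→c C: +{c}
  S: {a,b,c}  A: {a}  B: {a}  C: {a,b,c}
iter 2: (stable)
  S: {a,b,c}  A: {a}  B: {a}  C: {a,b,c}

FIRST(C) = ["a", "b", "c"]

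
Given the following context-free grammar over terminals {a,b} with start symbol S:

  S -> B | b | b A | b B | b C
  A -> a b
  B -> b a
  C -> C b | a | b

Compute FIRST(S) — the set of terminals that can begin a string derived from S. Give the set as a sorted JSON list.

FIRST iteration:
round 1:
  A via A→a b: +{a}
  B via B→b a: +{b}
  C via C→a: +{a}
  C via C→b: +{b}
  S via S→B: +{b}
  FIRST(S)={b}  FIRST(A)={a}  FIRST(B)={b}  FIRST(C)={a,b}
round 2: done
  FIRST(S)={b}  FIRST(A)={a}  FIRST(B)={b}  FIRST(C)={a,b}

FIRST(S) = ["b"]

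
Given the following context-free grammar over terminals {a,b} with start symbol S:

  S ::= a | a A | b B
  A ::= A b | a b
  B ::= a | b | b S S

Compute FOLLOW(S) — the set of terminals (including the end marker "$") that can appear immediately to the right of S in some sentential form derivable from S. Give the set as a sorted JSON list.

FIRST sets, iterate to fixpoint:
iter 1:
  A via A→a b: +{a}
  B via B→a: +{a}
  B via B→b: +{b}
  S via S→a: +{a}
  S via S→b B: +{b}
  FIRST[S]={a,b}  FIRST[A]={a}  FIRST[B]={a,b}
iter 2: done
  FIRST[S]={a,b}  FIRST[A]={a}  FIRST[B]={a,b}

Compute FOLLOW by fixpoint:
seed FOLLOW(S) with $
round 1:
  A→A b: FOLLOW(A) ⊇ FIRST(b) = {b}; new: +{b}
  B→b S S: FOLLOW(S) ⊇ FIRST(S) = {a,b}; new: +{a,b}
  S→a A: FOLLOW(A) ⊇ FOLLOW(S) ⊇ {$,a,b}; new: +{$,a}
  S→b B: FOLLOW(B) ⊇ FOLLOW(S) ⊇ {$,a,b}; new: +{$,a,b}
  FOLLOW(S)={$,a,b}  FOLLOW(A)={$,a,b}  FOLLOW(B)={$,a,b}
round 2: done
  FOLLOW(S)={$,a,b}  FOLLOW(A)={$,a,b}  FOLLOW(B)={$,a,b}

FOLLOW(S) = ["$", "a", "b"]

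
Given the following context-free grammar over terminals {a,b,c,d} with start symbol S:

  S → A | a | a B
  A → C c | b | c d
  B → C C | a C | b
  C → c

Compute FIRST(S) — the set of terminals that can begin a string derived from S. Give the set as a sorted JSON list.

Compute FIRST by fixpoint:
iter 1:
  A via A→b: +{b}
  A via A→c d: +{c}
  B via B→a C: +{a}
  B via B→b: +{b}
  C via C→c: +{c}
  S via S→A: +{b,c}
  S via S→a: +{a}
  S: {a,b,c}  A: {b,c}  B: {a,b}  C: {c}
iter 2:
  B via B→C C: +{c}
  S: {a,b,c}  A: {b,c}  B: {a,b,c}  C: {c}
iter 3: — fixpoint
  S: {a,b,c}  A: {b,c}  B: {a,b,c}  C: {c}

FIRST(S) = ["a", "b", "c"]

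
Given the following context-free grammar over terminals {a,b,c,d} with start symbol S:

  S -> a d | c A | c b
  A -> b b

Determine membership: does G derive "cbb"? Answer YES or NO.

CNF form of G:
  S -> T1 T2 | T3 A | T3 T0
  A -> T0 T0
  T0 -> b
  T1 -> a
  T2 -> d
  T3 -> c

Fill CYK table bottom-up:
  [0..0]={T3}  "c"  orig:{}
  [1..1]={T0}  "b"  orig:{}
  [2..2]={T0}  "b"  orig:{}
  [0..1]={S}  "cb"
  [1..2]={A}  "bb"
  [0..2]={S}  "cbb"

S ∈ T[0,2] ⇒ YES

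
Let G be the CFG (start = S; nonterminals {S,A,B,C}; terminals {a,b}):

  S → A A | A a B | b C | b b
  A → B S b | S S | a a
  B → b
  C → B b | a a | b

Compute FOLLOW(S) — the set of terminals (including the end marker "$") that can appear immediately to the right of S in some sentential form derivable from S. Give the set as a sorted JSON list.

Compute FIRST by fixpoint:
pass 1:
  A via A→a a: +{a}
  B via B→b: +{b}
  C via C→B b: +{b}
  C via C→a a: +{a}
  S via S→A A: +{a}
  S via S→b C: +{b}
  FIRST[S]={a,b}  FIRST[A]={a}  FIRST[B]={b}  FIRST[C]={a,b}
pass 2:
  A via A→B S b: +{b}
  FIRST[S]={a,b}  FIRST[A]={a,b}  FIRST[B]={b}  FIRST[C]={a,b}
pass 3: (stable)
  FIRST[S]={a,b}  FIRST[A]={a,b}  FIRST[B]={b}  FIRST[C]={a,b}

FOLLOW sets:
seed FOLLOW(S) with $
round 1:
  A→B S b: FOLLOW(B) ⊇ FIRST(S) = {a,b}; new: +{a,b}
  A→B S b: FOLLOW(S) ⊇ FIRST(b) = {b}; new: +{b}
  A→S S: FOLLOW(S) ⊇ FIRST(S) = {a,b}; new: +{a}
  S→A A: FOLLOW(A) ⊇ FIRST(A) = {a,b}; new: +{a,b}
  S→A A: FOLLOW(A) ⊇ FOLLOW(S) ⊇ {$,a,b}; new: +{$}
  S→A a B: FOLLOW(B) ⊇ FOLLOW(S) ⊇ {$,a,b}; new: +{$}
  S→b C: FOLLOW(C) ⊇ FOLLOW(S) ⊇ {$,a,b}; new: +{$,a,b}
  FOLLOW(S)={$,a,b}  FOLLOW(A)={$,a,b}  FOLLOW(B)={$,a,b}  FOLLOW(C)={$,a,b}
round 2: done
  FOLLOW(S)={$,a,b}  FOLLOW(A)={$,a,b}  FOLLOW(B)={$,a,b}  FOLLOW(C)={$,a,b}

FOLLOW(S) = ["$", "a", "b"]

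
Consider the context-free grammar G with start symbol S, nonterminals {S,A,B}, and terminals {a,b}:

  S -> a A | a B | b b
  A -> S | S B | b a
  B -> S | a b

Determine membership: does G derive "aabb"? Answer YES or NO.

CNF form of G:
  S -> T0 A | T0 B | T1 T1
  A -> S B | T0 A | T0 B | T1 T0 | T1 T1
  B -> T0 A | T0 B | T0 T1 | T1 T1
  T0 -> a
  T1 -> b

Fill CYK table bottom-up:
  cell(0,0) a: {T0}  orig:{}
  cell(1,1) a: {T0}  orig:{}
  cell(2,2) b: {T1}  orig:{}
  cell(3,3) b: {T1}  orig:{}
  cell(0,1) aa: ∅
  cell(1,2) ab: {B}
  cell(2,3) bb: {A,B,S}
  cell(0,2) aab: {A,B,S}
  cell(1,3) abb: {A,B,S}
  cell(0,3) aabb: {A,B,S}

S ∈ T[0,3] ⇒ YES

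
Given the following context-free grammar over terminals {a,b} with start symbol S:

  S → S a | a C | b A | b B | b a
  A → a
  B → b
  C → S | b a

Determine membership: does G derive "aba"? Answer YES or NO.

CNF form of G:
  S -> S T0 | T0 C | T1 A | T1 B | T1 T0
  A -> a
  B -> b
  C -> S T0 | T0 C | T1 A | T1 B | T1 T0
  T0 -> a
  T1 -> b

Fill CYK table bottom-up:
  [0..0]={A,T0}  "a"  orig:{A}
  [1..1]={B,T1}  "b"  orig:{B}
  [2..2]={A,T0}  "a"  orig:{A}
  [0..1]=∅  "ab"
  [1..2]={C,S}  "ba"
  [0..2]={C,S}  "aba"

S ∈ T[0,2] ⇒ YES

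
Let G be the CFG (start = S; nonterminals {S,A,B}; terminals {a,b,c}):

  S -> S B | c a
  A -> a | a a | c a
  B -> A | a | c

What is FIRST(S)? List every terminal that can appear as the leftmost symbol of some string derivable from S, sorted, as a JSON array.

FIRST sets, iterate to fixpoint:
[1]
  A via A→a: +{a}
  A via A→c a: +{c}
  B via B→A: +{a,c}
  S via S→c a: +{c}
  S: {c}  A: {a,c}  B: {a,c}
[2] (stable)
  S: {c}  A: {a,c}  B: {a,c}

FIRST(S) = ["c"]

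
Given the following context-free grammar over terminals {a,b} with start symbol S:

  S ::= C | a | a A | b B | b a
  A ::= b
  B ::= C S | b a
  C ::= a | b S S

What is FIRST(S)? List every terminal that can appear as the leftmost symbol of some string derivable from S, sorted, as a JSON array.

FIRST iteration:
[1]
  A via A→b: +{b}
  B via B→b a: +{b}
  C via C→a: +{a}
  C via C→b S S: +{b}
  S via S→C: +{a,b}
  S: {a,b}  A: {b}  B: {b}  C: {a,b}
[2]
  B via B→C S: +{a}
  S: {a,b}  A: {b}  B: {a,b}  C: {a,b}
[3] (stable)
  S: {a,b}  A: {b}  B: {a,b}  C: {a,b}

FIRST(S) = ["a", "b"]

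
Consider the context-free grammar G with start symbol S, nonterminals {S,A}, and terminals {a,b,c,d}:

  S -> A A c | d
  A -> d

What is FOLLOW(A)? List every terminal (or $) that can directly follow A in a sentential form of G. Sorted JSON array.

FIRST iteration:
iter 1:
  A via A→d: +{d}
  S via S→A A c: +{d}
  FIRST(S)={d}  FIRST(A)={d}
iter 2: — fixpoint
  FIRST(S)={d}  FIRST(A)={d}

FOLLOW sets:
seed FOLLOW(S) with $
[1]
  S→A A c: FOLLOW(A) ⊇ FIRST(A) = {d}; new: +{d}
  S→A A c: FOLLOW(A) ⊇ FIRST(c) = {c}; new: +{c}
  FOLLOW(S)={$}  FOLLOW(A)={c,d}
[2] (no change)
  FOLLOW(S)={$}  FOLLOW(A)={c,d}

FOLLOW(A) = ["c", "d"]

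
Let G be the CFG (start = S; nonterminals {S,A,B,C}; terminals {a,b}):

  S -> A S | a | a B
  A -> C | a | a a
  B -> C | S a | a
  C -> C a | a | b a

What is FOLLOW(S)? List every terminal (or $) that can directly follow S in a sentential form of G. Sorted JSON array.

Compute FIRST by fixpoint:
round 1:
  A via A→a: +{a}
  B via B→a: +{a}
  C via C→a: +{a}
  C via C→b a: +{b}
  S via S→A S: +{a}
  S: {a}  A: {a}  B: {a}  C: {a,b}
round 2:
  A via A→C: +{b}
  B via B→C: +{b}
  S via S→A S: +{b}
  S: {a,b}  A: {a,b}  B: {a,b}  C: {a,b}
round 3: — fixpoint
  S: {a,b}  A: {a,b}  B: {a,b}  C: {a,b}

FOLLOW iteration:
initialize: $ ∈ FOLLOW(S)
[1]
  B→S a: FOLLOW(S) ⊇ FIRST(a) = {a}; new: +{a}
  C→C a: FOLLOW(C) ⊇ FIRST(a) = {a}; new: +{a}
  S→A S: FOLLOW(A) ⊇ FIRST(S) = {a,b}; new: +{a,b}
  S→a B: FOLLOW(B) ⊇ FOLLOW(S) ⊇ {$,a}; new: +{$,a}
  FOLLOW[S]={$,a}  FOLLOW[A]={a,b}  FOLLOW[B]={$,a}  FOLLOW[C]={a}
[2]
  A→C: FOLLOW(C) ⊇ FOLLOW(A) ⊇ {a,b}; new: +{b}
  B→C: FOLLOW(C) ⊇ FOLLOW(B) ⊇ {$,a}; new: +{$}
  FOLLOW[S]={$,a}  FOLLOW[A]={a,b}  FOLLOW[B]={$,a}  FOLLOW[C]={$,a,b}
[3] (stable)
  FOLLOW[S]={$,a}  FOLLOW[A]={a,b}  FOLLOW[B]={$,a}  FOLLOW[C]={$,a,b}

FOLLOW(S) = ["$", "a"]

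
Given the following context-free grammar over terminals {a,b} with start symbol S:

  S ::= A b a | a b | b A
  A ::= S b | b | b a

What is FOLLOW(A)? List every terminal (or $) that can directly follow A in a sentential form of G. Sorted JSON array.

FIRST sets, iterate to fixpoint:
round 1:
  A via A→b: +{b}
  S via S→A b a: +{b}
  S via S→a b: +{a}
  FIRST(S)={a,b}  FIRST(A)={b}
round 2:
  A via A→S b: +{a}
  FIRST(S)={a,b}  FIRST(A)={a,b}
round 3: (no change)
  FIRST(S)={a,b}  FIRST(A)={a,b}

FOLLOW iteration:
seed FOLLOW(S) with $
pass 1:
  A→S b: FOLLOW(S) ⊇ FIRST(b) = {b}; new: +{b}
  S→A b a: FOLLOW(A) ⊇ FIRST(b) = {b}; new: +{b}
  S→b A: FOLLOW(A) ⊇ FOLLOW(S) ⊇ {$,b}; new: +{$}
  FOLLOW(S)={$,b}  FOLLOW(A)={$,b}
pass 2: (no change)
  FOLLOW(S)={$,b}  FOLLOW(A)={$,b}

FOLLOW(A) = ["$", "b"]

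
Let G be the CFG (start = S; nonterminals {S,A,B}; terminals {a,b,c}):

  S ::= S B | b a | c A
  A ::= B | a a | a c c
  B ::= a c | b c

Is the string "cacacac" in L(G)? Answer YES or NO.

Convert to CNF:
  S -> S B | T1 A | T2 T0
  A -> T0 T0 | T0 T1 | T0 X3 | T2 T1
  B -> T0 T1 | T2 T1
  T0 -> a
  T1 -> c
  T2 -> b
  X3 -> T1 T1

CYK table (by increasing span):
  cell(0,0) c: {T1}  orig:{}
  cell(1,1) a: {T0}  orig:{}
  cell(2,2) c: {T1}  orig:{}
  cell(3,3) a: {T0}  orig:{}
  cell(4,4) c: {T1}  orig:{}
  cell(5,5) a: {T0}  orig:{}
  cell(6,6) c: {T1}  orig:{}
  cell(0,1) ca: ∅
  cell(1,2) ac: {A,B}
  cell(2,3) ca: ∅
  cell(3,4) ac: {A,B}
  cell(4,5) ca: ∅
  cell(5,6) ac: {A,B}
  cell(0,2) cac: {S}
  cell(1,3) aca: ∅
  cell(2,4) cac: {S}
  cell(3,5) aca: ∅
  cell(4,6) cac: {S}
  cell(0,3) caca: ∅
  cell(1,4) acac: ∅
  cell(2,5) caca: ∅
  cell(3,6) acac: ∅
  cell(0,4) cacac: {S}
  cell(1,5) acaca: ∅
  cell(2,6) cacac: {S}
  cell(0,5) cacaca: ∅
  cell(1,6) acacac: ∅
  cell(0,6) cacacac: {S}

S ∈ T[0,6] ⇒ YES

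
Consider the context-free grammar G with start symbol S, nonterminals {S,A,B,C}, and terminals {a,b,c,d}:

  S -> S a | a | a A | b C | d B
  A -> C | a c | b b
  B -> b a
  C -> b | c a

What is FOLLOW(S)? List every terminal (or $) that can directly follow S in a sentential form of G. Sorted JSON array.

FIRST iteration:
[1]
  A via A→a c: +{a}
  A via A→b b: +{b}
  B via B→b a: +{b}
  C via C→b: +{b}
  C via C→c a: +{c}
  S via S→a: +{a}
  S via S→b C: +{b}
  S via S→d B: +{d}
  S: {a,b,d}  A: {a,b}  B: {b}  C: {b,c}
[2]
  A via A→C: +{c}
  S: {a,b,d}  A: {a,b,c}  B: {b}  C: {b,c}
[3] (stable)
  S: {a,b,d}  A: {a,b,c}  B: {b}  C: {b,c}

FOLLOW iteration:
seed FOLLOW(S) with $
iter 1:
  S→S a: FOLLOW(S) ⊇ FIRST(a) = {a}; new: +{a}
  S→a A: FOLLOW(A) ⊇ FOLLOW(S) ⊇ {$,a}; new: +{$,a}
  S→b C: FOLLOW(C) ⊇ FOLLOW(S) ⊇ {$,a}; new: +{$,a}
  S→d B: FOLLOW(B) ⊇ FOLLOW(S) ⊇ {$,a}; new: +{$,a}
  FOLLOW(S)={$,a}  FOLLOW(A)={$,a}  FOLLOW(B)={$,a}  FOLLOW(C)={$,a}
iter 2: (stable)
  FOLLOW(S)={$,a}  FOLLOW(A)={$,a}  FOLLOW(B)={$,a}  FOLLOW(C)={$,a}

FOLLOW(S) = ["$", "a"]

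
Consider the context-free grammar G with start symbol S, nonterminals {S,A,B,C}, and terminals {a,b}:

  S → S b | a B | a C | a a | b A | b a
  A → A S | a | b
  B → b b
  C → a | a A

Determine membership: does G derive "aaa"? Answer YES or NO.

Convert to CNF:
  S -> S T0 | T0 A | T0 T1 | T1 B | T1 C | T1 T1
  A -> A S | a | b
  B -> T0 T0
  C -> T1 A | a
  T0 -> b
  T1 -> a

Fill CYK table bottom-up:
  T[0,0] 'a' = {A,C,T1}  orig:{A,C}
  T[1,1] 'a' = {A,C,T1}  orig:{A,C}
  T[2,2] 'a' = {A,C,T1}  orig:{A,C}
  T[0,1] 'aa' = {C,S}
  T[1,2] 'aa' = {C,S}
  T[0,2] 'aaa' = {A,S}

S ∈ T[0,2] ⇒ YES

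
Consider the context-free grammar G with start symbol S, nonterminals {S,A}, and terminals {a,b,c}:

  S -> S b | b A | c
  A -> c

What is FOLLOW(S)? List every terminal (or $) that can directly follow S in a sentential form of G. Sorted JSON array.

Compute FIRST by fixpoint:
pass 1:
  A via A→c: +{c}
  S via S→b A: +{b}
  S via S→c: +{c}
  FIRST[S]={b,c}  FIRST[A]={c}
pass 2: (stable)
  FIRST[S]={b,c}  FIRST[A]={c}

FOLLOW sets:
FOLLOW(S) := {$}
[1]
  S→S b: FOLLOW(S) ⊇ FIRST(b) = {b}; new: +{b}
  S→b A: FOLLOW(A) ⊇ FOLLOW(S) ⊇ {$,b}; new: +{$,b}
  S: {$,b}  A: {$,b}
[2] done
  S: {$,b}  A: {$,b}

FOLLOW(S) = ["$", "b"]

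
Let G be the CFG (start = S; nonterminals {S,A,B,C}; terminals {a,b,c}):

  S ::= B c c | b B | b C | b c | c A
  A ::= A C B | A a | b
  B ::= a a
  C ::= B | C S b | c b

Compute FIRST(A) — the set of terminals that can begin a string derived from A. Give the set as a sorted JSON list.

Compute FIRST by fixpoint:
iter 1:
  A via A→b: +{b}
  B via B→a a: +{a}
  C via C→B: +{a}
  C via C→c b: +{c}
  S via S→B c c: +{a}
  S via S→b B: +{b}
  S via S→c A: +{c}
  FIRST(S)={a,b,c}  FIRST(A)={b}  FIRST(B)={a}  FIRST(C)={a,c}
iter 2: (no change)
  FIRST(S)={a,b,c}  FIRST(A)={b}  FIRST(B)={a}  FIRST(C)={a,c}

FIRST(A) = ["b"]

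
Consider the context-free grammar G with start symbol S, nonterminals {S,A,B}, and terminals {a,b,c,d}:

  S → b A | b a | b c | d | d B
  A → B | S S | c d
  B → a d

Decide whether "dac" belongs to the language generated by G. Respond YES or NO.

Convert to CNF:
  S -> T1 B | T3 A | T3 T0 | T3 T2 | d
  A -> S S | T0 T1 | T2 T1
  B -> T0 T1
  T0 -> a
  T1 -> d
  T2 -> c
  T3 -> b

Fill CYK table bottom-up:
  [0..0]={S,T1}  "d"  orig:{S}
  [1..1]={T0}  "a"  orig:{}
  [2..2]={T2}  "c"  orig:{}
  [0..1]=∅  "da"
  [1..2]=∅  "ac"
  [0..2]=∅  "dac"

S ∉ T[0,2] ⇒ NO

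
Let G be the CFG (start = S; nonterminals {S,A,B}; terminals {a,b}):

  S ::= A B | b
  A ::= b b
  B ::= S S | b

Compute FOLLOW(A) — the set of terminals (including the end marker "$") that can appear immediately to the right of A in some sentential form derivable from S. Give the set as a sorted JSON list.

Compute FIRST by fixpoint:
[1]
  A via A→b b: +{b}
  B via B→b: +{b}
  S via S→A B: +{b}
  FIRST(S)={b}  FIRST(A)={b}  FIRST(B)={b}
[2] done
  FIRST(S)={b}  FIRST(A)={b}  FIRST(B)={b}

FOLLOW iteration:
FOLLOW(S) := {$}
pass 1:
  B→S S: FOLLOW(S) ⊇ FIRST(S) = {b}; new: +{b}
  S→A B: FOLLOW(A) ⊇ FIRST(B) = {b}; new: +{b}
  S→A B: FOLLOW(B) ⊇ FOLLOW(S) ⊇ {$,b}; new: +{$,b}
  FOLLOW(S)={$,b}  FOLLOW(A)={b}  FOLLOW(B)={$,b}
pass 2: (stable)
  FOLLOW(S)={$,b}  FOLLOW(A)={b}  FOLLOW(B)={$,b}

FOLLOW(A) = ["b"]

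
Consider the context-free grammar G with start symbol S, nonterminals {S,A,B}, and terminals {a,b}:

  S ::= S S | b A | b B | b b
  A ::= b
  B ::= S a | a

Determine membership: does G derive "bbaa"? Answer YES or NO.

CNF form of G:
  S -> S S | T1 A | T1 B | T1 T1
  A -> b
  B -> S T0 | a
  T0 -> a
  T1 -> b

Fill CYK table bottom-up:
  T[0,0] 'b' = {A,T1}  orig:{A}
  T[1,1] 'b' = {A,T1}  orig:{A}
  T[2,2] 'a' = {B,T0}  orig:{B}
  T[3,3] 'a' = {B,T0}  orig:{B}
  T[0,1] 'bb' = {S}
  T[1,2] 'ba' = {S}
  T[2,3] 'aa' = ∅
  T[0,2] 'bba' = {B}
  T[1,3] 'baa' = {B}
  T[0,3] 'bbaa' = {S}

S ∈ T[0,3] ⇒ YES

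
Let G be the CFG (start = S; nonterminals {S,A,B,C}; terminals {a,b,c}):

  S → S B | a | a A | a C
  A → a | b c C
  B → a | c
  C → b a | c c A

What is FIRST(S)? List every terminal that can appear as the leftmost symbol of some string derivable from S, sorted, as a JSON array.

Compute FIRST by fixpoint:
[1]
  A via A→a: +{a}
  A via A→b c C: +{b}
  B via B→a: +{a}
  B via B→c: +{c}
  C via C→b a: +{b}
  C via C→c c A: +{c}
  S via S→a: +{a}
  FIRST[S]={a}  FIRST[A]={a,b}  FIRST[B]={a,c}  FIRST[C]={b,c}
[2] — fixpoint
  FIRST[S]={a}  FIRST[A]={a,b}  FIRST[B]={a,c}  FIRST[C]={b,c}

FIRST(S) = ["a"]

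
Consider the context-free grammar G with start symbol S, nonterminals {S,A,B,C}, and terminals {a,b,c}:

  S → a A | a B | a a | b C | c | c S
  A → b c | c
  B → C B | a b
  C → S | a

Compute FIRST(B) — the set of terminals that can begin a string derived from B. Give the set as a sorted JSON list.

Compute FIRST by fixpoint:
round 1:
  A via A→b c: +{b}
  A via A→c: +{c}
  B via B→a b: +{a}
  C via C→a: +{a}
  S via S→a A: +{a}
  S via S→b C: +{b}
  S via S→c: +{c}
  S: {a,b,c}  A: {b,c}  B: {a}  C: {a}
round 2:
  C via C→S: +{b,c}
  S: {a,b,c}  A: {b,c}  B: {a}  C: {a,b,c}
round 3:
  B via B→C B: +{b,c}
  S: {a,b,c}  A: {b,c}  B: {a,b,c}  C: {a,b,c}
round 4: — fixpoint
  S: {a,b,c}  A: {b,c}  B: {a,b,c}  C: {a,b,c}

FIRST(B) = ["a", "b", "c"]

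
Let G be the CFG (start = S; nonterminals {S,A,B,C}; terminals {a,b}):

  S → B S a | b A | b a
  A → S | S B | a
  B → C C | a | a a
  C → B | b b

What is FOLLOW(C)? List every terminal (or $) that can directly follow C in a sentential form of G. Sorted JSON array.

Compute FIRST by fixpoint:
pass 1:
  A via A→a: +{a}
  B via B→a: +{a}
  C via C→B: +{a}
  C via C→b b: +{b}
  S via S→B S a: +{a}
  S via S→b A: +{b}
  FIRST(S)={a,b}  FIRST(A)={a}  FIRST(B)={a}  FIRST(C)={a,b}
pass 2:
  A via A→S: +{b}
  B via B→C C: +{b}
  FIRST(S)={a,b}  FIRST(A)={a,b}  FIRST(B)={a,b}  FIRST(C)={a,b}
pass 3: (stable)
  FIRST(S)={a,b}  FIRST(A)={a,b}  FIRST(B)={a,b}  FIRST(C)={a,b}

Compute FOLLOW by fixpoint:
seed FOLLOW(S) with $
pass 1:
  A→S B: FOLLOW(S) ⊇ FIRST(B) = {a,b}; new: +{a,b}
  B→C C: FOLLOW(C) ⊇ FIRST(C) = {a,b}; new: +{a,b}
  C→B: FOLLOW(B) ⊇ FOLLOW(C) ⊇ {a,b}; new: +{a,b}
  S→b A: FOLLOW(A) ⊇ FOLLOW(S) ⊇ {$,a,b}; new: +{$,a,b}
  FOLLOW(S)={$,a,b}  FOLLOW(A)={$,a,b}  FOLLOW(B)={a,b}  FOLLOW(C)={a,b}
pass 2:
  A→S B: FOLLOW(B) ⊇ FOLLOW(A) ⊇ {$,a,b}; new: +{$}
  B→C C: FOLLOW(C) ⊇ FOLLOW(B) ⊇ {$,a,b}; new: +{$}
  FOLLOW(S)={$,a,b}  FOLLOW(A)={$,a,b}  FOLLOW(B)={$,a,b}  FOLLOW(C)={$,a,b}
pass 3: (stable)
  FOLLOW(S)={$,a,b}  FOLLOW(A)={$,a,b}  FOLLOW(B)={$,a,b}  FOLLOW(C)={$,a,b}

FOLLOW(C) = ["$", "a", "b"]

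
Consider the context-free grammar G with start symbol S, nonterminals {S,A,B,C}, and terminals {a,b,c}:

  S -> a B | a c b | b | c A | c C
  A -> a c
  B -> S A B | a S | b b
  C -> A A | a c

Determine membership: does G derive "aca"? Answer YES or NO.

CNF form of G:
  S -> T0 B | T0 X4 | T1 A | T1 C | b
  A -> T0 T1
  B -> S X3 | T0 S | T2 T2
  C -> A A | T0 T1
  T0 -> a
  T1 -> c
  T2 -> b
  X3 -> A B
  X4 -> T1 T2

CYK table (by increasing span):
  cell(0,0) a: {T0}  orig:{}
  cell(1,1) c: {T1}  orig:{}
  cell(2,2) a: {T0}  orig:{}
  cell(0,1) ac: {A,C}
  cell(1,2) ca: ∅
  cell(0,2) aca: ∅

S ∉ T[0,2] ⇒ NO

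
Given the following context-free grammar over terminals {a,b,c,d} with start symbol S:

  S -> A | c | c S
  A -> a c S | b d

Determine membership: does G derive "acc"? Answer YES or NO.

CNF form of G:
  S -> T0 X5 | T1 S | T2 T3 | c
  A -> T0 X4 | T2 T3
  T0 -> a
  T1 -> c
  T2 -> b
  T3 -> d
  X4 -> T1 S
  X5 -> T1 S

CYK fill:
  [0..0]={T0}  "a"  orig:{}
  [1..1]={S,T1}  "c"  orig:{S}
  [2..2]={S,T1}  "c"  orig:{S}
  [0..1]=∅  "ac"
  [1..2]={S,X4,X5}  "cc"  orig:{S}
  [0..2]={A,S}  "acc"

S ∈ T[0,2] ⇒ YES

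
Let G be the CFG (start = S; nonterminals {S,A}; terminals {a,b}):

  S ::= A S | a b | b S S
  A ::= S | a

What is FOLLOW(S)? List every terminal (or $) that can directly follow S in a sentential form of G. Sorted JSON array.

FIRST iteration:
iter 1:
  A via A→a: +{a}
  S via S→A S: +{a}
  S via S→b S S: +{b}
  FIRST(S)={a,b}  FIRST(A)={a}
iter 2:
  A via A→S: +{b}
  FIRST(S)={a,b}  FIRST(A)={a,b}
iter 3: — fixpoint
  FIRST(S)={a,b}  FIRST(A)={a,b}

Compute FOLLOW by fixpoint:
seed FOLLOW(S) with $
iter 1:
  S→A S: FOLLOW(A) ⊇ FIRST(S) = {a,b}; new: +{a,b}
  S→b S S: FOLLOW(S) ⊇ FIRST(S) = {a,b}; new: +{a,b}
  FOLLOW[S]={$,a,b}  FOLLOW[A]={a,b}
iter 2: (no change)
  FOLLOW[S]={$,a,b}  FOLLOW[A]={a,b}

FOLLOW(S) = ["$", "a", "b"]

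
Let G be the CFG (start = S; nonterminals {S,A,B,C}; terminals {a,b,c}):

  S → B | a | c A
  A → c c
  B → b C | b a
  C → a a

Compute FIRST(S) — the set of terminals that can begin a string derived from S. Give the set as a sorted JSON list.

Compute FIRST by fixpoint:
round 1:
  A via A→c c: +{c}
  B via B→b C: +{b}
  C via C→a a: +{a}
  S via S→B: +{b}
  S via S→a: +{a}
  S via S→c A: +{c}
  S: {a,b,c}  A: {c}  B: {b}  C: {a}
round 2: done
  S: {a,b,c}  A: {c}  B: {b}  C: {a}

FIRST(S) = ["a", "b", "c"]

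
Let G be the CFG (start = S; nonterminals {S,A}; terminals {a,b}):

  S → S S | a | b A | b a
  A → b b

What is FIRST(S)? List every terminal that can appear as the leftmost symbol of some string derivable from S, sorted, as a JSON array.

Compute FIRST by fixpoint:
round 1:
  A via A→b b: +{b}
  S via S→a: +{a}
  S via S→b A: +{b}
  FIRST[S]={a,b}  FIRST[A]={b}
round 2: done
  FIRST[S]={a,b}  FIRST[A]={b}

FIRST(S) = ["a", "b"]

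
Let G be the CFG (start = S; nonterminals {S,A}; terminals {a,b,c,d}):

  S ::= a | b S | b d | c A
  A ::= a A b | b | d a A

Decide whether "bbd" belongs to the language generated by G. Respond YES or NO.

CNF form of G:
  S -> T1 S | T1 T2 | T3 A | a
  A -> T0 X4 | T2 X5 | b
  T0 -> a
  T1 -> b
  T2 -> d
  T3 -> c
  X4 -> A T1
  X5 -> T0 A

CYK table (by increasing span):
  [0..0]={A,T1}  "b"  orig:{A}
  [1..1]={A,T1}  "b"  orig:{A}
  [2..2]={T2}  "d"  orig:{}
  [0..1]={X4}  "bb"  orig:{}
  [1..2]={S}  "bd"
  [0..2]={S}  "bbd"

S ∈ T[0,2] ⇒ YES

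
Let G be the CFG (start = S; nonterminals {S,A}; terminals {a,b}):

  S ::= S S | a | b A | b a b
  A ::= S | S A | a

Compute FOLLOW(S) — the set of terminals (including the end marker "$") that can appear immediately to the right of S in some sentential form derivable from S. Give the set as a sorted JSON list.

Compute FIRST by fixpoint:
iter 1:
  A via A→a: +{a}
  S via S→a: +{a}
  S via S→b A: +{b}
  FIRST(S)={a,b}  FIRST(A)={a}
iter 2:
  A via A→S: +{b}
  FIRST(S)={a,b}  FIRST(A)={a,b}
iter 3: — fixpoint
  FIRST(S)={a,b}  FIRST(A)={a,b}

FOLLOW sets:
FOLLOW(S) := {$}
[1]
  A→S A: FOLLOW(S) ⊇ FIRST(A) = {a,b}; new: +{a,b}
  S→b A: FOLLOW(A) ⊇ FOLLOW(S) ⊇ {$,a,b}; new: +{$,a,b}
  FOLLOW[S]={$,a,b}  FOLLOW[A]={$,a,b}
[2] (no change)
  FOLLOW[S]={$,a,b}  FOLLOW[A]={$,a,b}

FOLLOW(S) = ["$", "a", "b"]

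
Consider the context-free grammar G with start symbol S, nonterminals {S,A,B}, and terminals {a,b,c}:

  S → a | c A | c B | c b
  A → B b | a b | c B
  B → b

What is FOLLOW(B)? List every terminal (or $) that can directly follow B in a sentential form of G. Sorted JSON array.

FIRST sets, iterate to fixpoint:
iter 1:
  A via A→a b: +{a}
  A via A→c B: +{c}
  B via B→b: +{b}
  S via S→a: +{a}
  S via S→c A: +{c}
  FIRST(S)={a,c}  FIRST(A)={a,c}  FIRST(B)={b}
iter 2:
  A via A→B b: +{b}
  FIRST(S)={a,c}  FIRST(A)={a,b,c}  FIRST(B)={b}
iter 3: (no change)
  FIRST(S)={a,c}  FIRST(A)={a,b,c}  FIRST(B)={b}

Compute FOLLOW by fixpoint:
initialize: $ ∈ FOLLOW(S)
iter 1:
  A→B b: FOLLOW(B) ⊇ FIRST(b) = {b}; new: +{b}
  S→c A: FOLLOW(A) ⊇ FOLLOW(S) ⊇ {$}; new: +{$}
  S→c B: FOLLOW(B) ⊇ FOLLOW(S) ⊇ {$}; new: +{$}
  S: {$}  A: {$}  B: {$,b}
iter 2: (no change)
  S: {$}  A: {$}  B: {$,b}

FOLLOW(B) = ["$", "b"]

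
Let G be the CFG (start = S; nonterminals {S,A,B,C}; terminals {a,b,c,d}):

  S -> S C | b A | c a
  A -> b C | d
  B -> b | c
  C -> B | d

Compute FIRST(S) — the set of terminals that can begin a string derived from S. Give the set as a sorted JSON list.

Compute FIRST by fixpoint:
round 1:
  A via A→b C: +{b}
  A via A→d: +{d}
  B via B→b: +{b}
  B via B→c: +{c}
  C via C→B: +{b,c}
  C via C→d: +{d}
  S via S→b A: +{b}
  S via S→c a: +{c}
  FIRST(S)={b,c}  FIRST(A)={b,d}  FIRST(B)={b,c}  FIRST(C)={b,c,d}
round 2: — fixpoint
  FIRST(S)={b,c}  FIRST(A)={b,d}  FIRST(B)={b,c}  FIRST(C)={b,c,d}

FIRST(S) = ["b", "c"]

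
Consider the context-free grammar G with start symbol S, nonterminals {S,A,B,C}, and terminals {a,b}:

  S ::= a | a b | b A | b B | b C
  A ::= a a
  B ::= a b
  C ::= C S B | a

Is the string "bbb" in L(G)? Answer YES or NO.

CNF form of G:
  S -> T0 T1 | T1 A | T1 B | T1 C | a
  A -> T0 T0
  B -> T0 T1
  C -> C X2 | a
  T0 -> a
  T1 -> b
  X2 -> S B

CYK fill:
  T[0,0] 'b' = {T1}  orig:{}
  T[1,1] 'b' = {T1}  orig:{}
  T[2,2] 'b' = {T1}  orig:{}
  T[0,1] 'bb' = ∅
  T[1,2] 'bb' = ∅
  T[0,2] 'bbb' = ∅

S ∉ T[0,2] ⇒ NO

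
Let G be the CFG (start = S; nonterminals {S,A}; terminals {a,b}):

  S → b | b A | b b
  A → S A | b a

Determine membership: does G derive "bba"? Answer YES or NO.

CNF form of G:
  S -> T0 A | T0 T0 | b
  A -> S A | T0 T1
  T0 -> b
  T1 -> a

CYK fill:
  cell(0,0) b: {S,T0}  orig:{S}
  cell(1,1) b: {S,T0}  orig:{S}
  cell(2,2) a: {T1}  orig:{}
  cell(0,1) bb: {S}
  cell(1,2) ba: {A}
  cell(0,2) bba: {A,S}

S ∈ T[0,2] ⇒ YES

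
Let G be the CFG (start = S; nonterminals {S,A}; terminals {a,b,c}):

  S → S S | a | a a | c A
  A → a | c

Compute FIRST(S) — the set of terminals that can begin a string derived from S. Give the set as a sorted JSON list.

Compute FIRST by fixpoint:
round 1:
  A via A→a: +{a}
  A via A→c: +{c}
  S via S→a: +{a}
  S via S→c A: +{c}
  FIRST(S)={a,c}  FIRST(A)={a,c}
round 2: — fixpoint
  FIRST(S)={a,c}  FIRST(A)={a,c}

FIRST(S) = ["a", "c"]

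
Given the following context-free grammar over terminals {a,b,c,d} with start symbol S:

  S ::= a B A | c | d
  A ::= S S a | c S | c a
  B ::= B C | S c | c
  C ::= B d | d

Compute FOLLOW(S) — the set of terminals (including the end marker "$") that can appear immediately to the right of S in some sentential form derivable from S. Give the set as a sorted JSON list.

FIRST iteration:
round 1:
  A via A→c S: +{c}
  B via B→c: +{c}
  C via C→B d: +{c}
  C via C→d: +{d}
  S via S→a B A: +{a}
  S via S→c: +{c}
  S via S→d: +{d}
  S: {a,c,d}  A: {c}  B: {c}  C: {c,d}
round 2:
  A via A→S S a: +{a,d}
  B via B→S c: +{a,d}
  C via C→B d: +{a}
  S: {a,c,d}  A: {a,c,d}  B: {a,c,d}  C: {a,c,d}
round 3: (no change)
  S: {a,c,d}  A: {a,c,d}  B: {a,c,d}  C: {a,c,d}

FOLLOW iteration:
initialize: $ ∈ FOLLOW(S)
round 1:
  A→S S a: FOLLOW(S) ⊇ FIRST(S) = {a,c,d}; new: +{a,c,d}
  B→B C: FOLLOW(B) ⊇ FIRST(C) = {a,c,d}; new: +{a,c,d}
  B→B C: FOLLOW(C) ⊇ FOLLOW(B) ⊇ {a,c,d}; new: +{a,c,d}
  S→a B A: FOLLOW(A) ⊇ FOLLOW(S) ⊇ {$,a,c,d}; new: +{$,a,c,d}
  FOLLOW[S]={$,a,c,d}  FOLLOW[A]={$,a,c,d}  FOLLOW[B]={a,c,d}  FOLLOW[C]={a,c,d}
round 2: done
  FOLLOW[S]={$,a,c,d}  FOLLOW[A]={$,a,c,d}  FOLLOW[B]={a,c,d}  FOLLOW[C]={a,c,d}

FOLLOW(S) = ["$", "a", "c", "d"]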